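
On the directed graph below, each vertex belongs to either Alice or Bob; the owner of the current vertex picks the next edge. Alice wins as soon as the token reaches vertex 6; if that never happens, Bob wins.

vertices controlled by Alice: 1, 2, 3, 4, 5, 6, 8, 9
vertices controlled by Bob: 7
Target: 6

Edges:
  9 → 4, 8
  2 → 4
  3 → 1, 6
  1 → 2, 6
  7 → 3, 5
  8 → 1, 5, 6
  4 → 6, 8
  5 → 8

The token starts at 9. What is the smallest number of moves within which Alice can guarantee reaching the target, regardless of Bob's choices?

2

A0 = {6}
A1: add {1, 3, 4, 8} — 1 (Alice) has 1→6; 3 (Alice) has 3→6; 4 (Alice) has 4→6; 8 (Alice) has 8→6.
A2: add {2, 5, 9} — 2 (Alice) has 2→4; 5 (Alice) has 5→8; 9 (Alice) has 9→4.
9 enters the attractor at level 2, so Alice can force the target in 2 moves from there.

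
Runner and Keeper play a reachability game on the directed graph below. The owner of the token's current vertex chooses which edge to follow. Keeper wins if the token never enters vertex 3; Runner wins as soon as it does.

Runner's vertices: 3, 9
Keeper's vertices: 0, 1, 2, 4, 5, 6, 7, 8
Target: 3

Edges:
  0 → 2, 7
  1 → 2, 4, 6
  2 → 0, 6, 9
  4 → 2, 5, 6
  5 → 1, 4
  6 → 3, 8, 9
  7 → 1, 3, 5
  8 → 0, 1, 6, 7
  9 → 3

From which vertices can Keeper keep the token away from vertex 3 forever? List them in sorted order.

A0 = {3}
A1: add {9} — 9 (Runner) has 9→3.
A2 = A1; e.g. 0 (Keeper) can still go to 2. Fixed point.
Runner's attractor = {3, 9}; Keeper avoids the target exactly from the complement.

0, 1, 2, 4, 5, 6, 7, 8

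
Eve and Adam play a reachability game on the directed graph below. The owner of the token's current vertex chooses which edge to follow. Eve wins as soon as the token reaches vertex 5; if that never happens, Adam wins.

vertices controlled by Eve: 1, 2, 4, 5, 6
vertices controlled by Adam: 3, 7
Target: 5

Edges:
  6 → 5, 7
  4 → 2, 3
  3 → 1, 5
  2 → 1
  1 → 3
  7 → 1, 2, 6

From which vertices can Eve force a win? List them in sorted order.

5, 6

A0 = {5}
A1: add {6} — 6 (Eve) has 6→5.
A2 = A1; e.g. 1 (Eve) has no edge into A1. Fixed point.
Eve's winning region = {5, 6}.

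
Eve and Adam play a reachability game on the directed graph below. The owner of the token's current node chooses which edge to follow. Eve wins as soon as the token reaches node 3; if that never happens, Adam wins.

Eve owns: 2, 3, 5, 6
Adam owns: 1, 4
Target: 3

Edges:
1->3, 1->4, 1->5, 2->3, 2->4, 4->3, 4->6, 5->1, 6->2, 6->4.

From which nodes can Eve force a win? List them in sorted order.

2, 3, 4, 6

A0 = {3}
A1: add {2} — 2 (Eve) has 2→3.
A2: add {6} — 6 (Eve) has 6→2.
A3: add {4} — 4 (Adam): all of {3, 6} already in.
A4 = A3; e.g. 1 (Adam) can still go to 5. Fixed point.
Eve's winning region = {2, 3, 4, 6}.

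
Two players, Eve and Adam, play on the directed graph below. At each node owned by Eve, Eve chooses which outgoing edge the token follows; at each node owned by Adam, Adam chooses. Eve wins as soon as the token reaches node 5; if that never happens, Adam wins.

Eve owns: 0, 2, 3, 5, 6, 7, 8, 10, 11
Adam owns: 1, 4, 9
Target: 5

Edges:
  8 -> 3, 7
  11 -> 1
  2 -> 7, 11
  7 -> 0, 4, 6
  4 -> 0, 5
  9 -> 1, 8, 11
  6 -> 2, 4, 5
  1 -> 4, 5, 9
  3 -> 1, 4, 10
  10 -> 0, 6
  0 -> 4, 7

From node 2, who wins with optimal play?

A0 = {5}
A1: add {6} — 6 (Eve) has 6→5.
A2: add {7, 10} — 7 (Eve) has 7→6; 10 (Eve) has 10→6.
A3: add {0, 2, 3, 8} — 0 (Eve) has 0→7; 2 (Eve) has 2→7; 3 (Eve) has 3→10; 8 (Eve) has 8→7.
2 ∈ A3, so Eve can force the target.

Eve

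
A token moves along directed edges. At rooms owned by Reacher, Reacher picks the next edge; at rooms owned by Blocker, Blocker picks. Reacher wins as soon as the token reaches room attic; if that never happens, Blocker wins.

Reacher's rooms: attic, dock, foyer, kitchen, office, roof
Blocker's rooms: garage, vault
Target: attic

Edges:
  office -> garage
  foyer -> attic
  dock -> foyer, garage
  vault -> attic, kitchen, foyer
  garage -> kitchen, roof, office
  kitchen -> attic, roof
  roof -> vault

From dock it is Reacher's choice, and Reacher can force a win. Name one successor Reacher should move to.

foyer

A0 = {attic}
A1: add {foyer, kitchen} — kitchen (Reacher) has kitchen→attic; foyer (Reacher) has foyer→attic.
A2: add {dock, vault} — dock (Reacher) has dock→foyer; vault (Blocker): all of {attic, kitchen, foyer} already in.
A3: add {roof} — roof (Reacher) has roof→vault.
A4 = A3; e.g. garage (Blocker) can still go to office. Fixed point.
From dock, successor foyer is in the attractor (rank 1); the other successor garage is not.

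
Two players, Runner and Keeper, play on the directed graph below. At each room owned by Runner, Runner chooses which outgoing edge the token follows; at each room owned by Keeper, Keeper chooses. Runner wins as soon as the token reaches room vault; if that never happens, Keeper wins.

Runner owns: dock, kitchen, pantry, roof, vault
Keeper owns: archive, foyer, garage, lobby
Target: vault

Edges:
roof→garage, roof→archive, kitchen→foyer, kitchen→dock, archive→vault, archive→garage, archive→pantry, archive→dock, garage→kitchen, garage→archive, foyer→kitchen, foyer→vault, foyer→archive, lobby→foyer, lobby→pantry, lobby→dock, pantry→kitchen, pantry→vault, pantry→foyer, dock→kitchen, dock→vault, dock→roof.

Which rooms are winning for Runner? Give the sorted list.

A0 = {vault}
A1: add {dock, pantry} — pantry (Runner) has pantry→vault; dock (Runner) has dock→vault.
A2: add {kitchen} — kitchen (Runner) has kitchen→dock.
A3 = A2; e.g. lobby (Keeper) can still go to foyer. Fixed point.
Runner's winning region = {dock, kitchen, pantry, vault}.

dock, kitchen, pantry, vault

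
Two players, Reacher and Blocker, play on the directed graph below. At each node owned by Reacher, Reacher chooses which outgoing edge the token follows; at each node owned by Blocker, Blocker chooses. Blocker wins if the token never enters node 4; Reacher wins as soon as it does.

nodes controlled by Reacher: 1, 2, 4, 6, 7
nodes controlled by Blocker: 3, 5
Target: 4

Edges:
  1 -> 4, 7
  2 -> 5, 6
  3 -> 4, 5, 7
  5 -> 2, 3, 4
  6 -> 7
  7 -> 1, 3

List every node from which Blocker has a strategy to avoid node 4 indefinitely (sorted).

3, 5

A0 = {4}
A1: add {1} — 1 (Reacher) has 1→4.
A2: add {7} — 7 (Reacher) has 7→1.
A3: add {6} — 6 (Reacher) has 6→7.
A4: add {2} — 2 (Reacher) has 2→6.
A5 = A4; e.g. 3 (Blocker) can still go to 5. Fixed point.
Reacher's attractor = {1, 2, 4, 6, 7}; Blocker avoids the target exactly from the complement.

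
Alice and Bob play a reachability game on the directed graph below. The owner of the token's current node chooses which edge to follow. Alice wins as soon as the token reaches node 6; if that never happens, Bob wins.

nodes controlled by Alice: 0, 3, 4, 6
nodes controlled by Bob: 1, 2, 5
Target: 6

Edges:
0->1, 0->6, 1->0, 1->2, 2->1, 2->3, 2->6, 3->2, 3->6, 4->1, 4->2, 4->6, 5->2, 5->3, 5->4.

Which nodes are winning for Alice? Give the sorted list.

0, 3, 4, 6

A0 = {6}
A1: add {0, 3, 4} — 0 (Alice) has 0→6; 3 (Alice) has 3→6; 4 (Alice) has 4→6.
A2 = A1; e.g. 1 (Bob) can still go to 2. Fixed point.
Alice's winning region = {0, 3, 4, 6}.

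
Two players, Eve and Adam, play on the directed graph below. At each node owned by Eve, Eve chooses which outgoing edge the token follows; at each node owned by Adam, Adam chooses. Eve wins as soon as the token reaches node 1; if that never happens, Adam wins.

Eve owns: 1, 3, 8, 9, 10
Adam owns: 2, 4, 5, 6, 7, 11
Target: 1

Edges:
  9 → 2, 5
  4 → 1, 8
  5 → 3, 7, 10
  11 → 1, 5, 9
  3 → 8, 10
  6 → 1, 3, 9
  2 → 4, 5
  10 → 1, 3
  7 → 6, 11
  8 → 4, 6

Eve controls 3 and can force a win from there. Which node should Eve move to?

10

A0 = {1}
A1: add {10} — 10 (Eve) has 10→1.
A2: add {3} — 3 (Eve) has 3→10.
A3 = A2; e.g. 2 (Adam) can still go to 4. Fixed point.
From 3, successor 10 is in the attractor (rank 1); the other successor 8 is not.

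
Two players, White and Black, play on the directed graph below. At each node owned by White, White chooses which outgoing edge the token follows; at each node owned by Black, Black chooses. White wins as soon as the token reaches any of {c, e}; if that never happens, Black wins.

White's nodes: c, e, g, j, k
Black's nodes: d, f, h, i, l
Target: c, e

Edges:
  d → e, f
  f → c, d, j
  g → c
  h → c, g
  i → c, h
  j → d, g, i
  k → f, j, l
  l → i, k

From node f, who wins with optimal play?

Black

A0 = {c, e}
A1: add {g} — g (White) has g→c.
A2: add {h, j} — h (Black): all of {c, g} already in; j (White) has j→g.
A3: add {i, k} — i (Black): all of {c, h} already in; k (White) has k→j.
A4: add {l} — l (Black): all of {i, k} already in.
A5 = A4; e.g. d (Black) can still go to f. Fixed point.
f never enters the attractor, so Black can avoid the target forever.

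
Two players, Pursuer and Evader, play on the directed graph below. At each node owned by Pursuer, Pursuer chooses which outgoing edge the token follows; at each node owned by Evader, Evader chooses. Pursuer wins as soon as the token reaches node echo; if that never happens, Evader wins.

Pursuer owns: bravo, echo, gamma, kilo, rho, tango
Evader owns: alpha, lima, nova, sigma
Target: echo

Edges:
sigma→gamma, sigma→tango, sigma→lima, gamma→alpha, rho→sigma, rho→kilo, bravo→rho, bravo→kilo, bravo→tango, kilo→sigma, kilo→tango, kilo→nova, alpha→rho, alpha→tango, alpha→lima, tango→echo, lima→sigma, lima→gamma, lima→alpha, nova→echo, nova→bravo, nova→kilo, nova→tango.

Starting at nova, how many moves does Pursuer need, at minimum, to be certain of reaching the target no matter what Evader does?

3

A0 = {echo}
A1: add {tango} — tango (Pursuer) has tango→echo.
A2: add {bravo, kilo} — bravo (Pursuer) has bravo→tango; kilo (Pursuer) has kilo→tango.
A3: add {nova, rho} — rho (Pursuer) has rho→kilo; nova (Evader): all of {echo, bravo, kilo, tango} already in.
A4 = A3; e.g. sigma (Evader) can still go to gamma. Fixed point.
nova enters the attractor at level 3, so Pursuer can force the target in 3 moves from there.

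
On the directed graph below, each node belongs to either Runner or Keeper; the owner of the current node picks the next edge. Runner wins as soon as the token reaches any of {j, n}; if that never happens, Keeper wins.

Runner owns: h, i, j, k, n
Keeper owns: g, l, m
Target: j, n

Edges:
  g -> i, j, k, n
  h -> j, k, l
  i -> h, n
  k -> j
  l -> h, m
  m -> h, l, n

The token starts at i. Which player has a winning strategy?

A0 = {j, n}
A1: add {h, i, k} — h (Runner) has h→j; i (Runner) has i→n; k (Runner) has k→j.
i ∈ A1, so Runner can force the target.

Runner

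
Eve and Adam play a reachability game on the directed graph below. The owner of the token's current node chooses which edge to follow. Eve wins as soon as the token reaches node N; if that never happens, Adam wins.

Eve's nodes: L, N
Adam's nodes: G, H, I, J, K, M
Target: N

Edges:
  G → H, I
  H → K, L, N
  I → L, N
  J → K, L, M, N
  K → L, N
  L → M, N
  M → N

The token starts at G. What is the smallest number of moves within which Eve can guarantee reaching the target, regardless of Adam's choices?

4

A0 = {N}
A1: add {L, M} — L (Eve) has L→N; M (Adam): all of {N} already in.
A2: add {I, K} — I (Adam): all of {L, N} already in; K (Adam): all of {L, N} already in.
A3: add {H, J} — H (Adam): all of {K, L, N} already in; J (Adam): all of {K, L, M, N} already in.
A4: add {G} — G (Adam): all of {H, I} already in.
A4 = all vertices. Fixed point.
G enters the attractor at level 4, so Eve can force the target in 4 moves from there.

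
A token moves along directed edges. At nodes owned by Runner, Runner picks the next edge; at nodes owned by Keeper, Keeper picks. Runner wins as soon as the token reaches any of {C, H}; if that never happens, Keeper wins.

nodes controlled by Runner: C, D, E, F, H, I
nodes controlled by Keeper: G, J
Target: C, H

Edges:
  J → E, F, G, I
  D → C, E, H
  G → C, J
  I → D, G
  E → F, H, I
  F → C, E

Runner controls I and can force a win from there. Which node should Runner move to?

D

A0 = {C, H}
A1: add {D, E, F} — D (Runner) has D→C; E (Runner) has E→H; F (Runner) has F→C.
A2: add {I} — I (Runner) has I→D.
A3 = A2; e.g. G (Keeper) can still go to J. Fixed point.
From I, successor D is in the attractor (rank 1); the other successor G is not.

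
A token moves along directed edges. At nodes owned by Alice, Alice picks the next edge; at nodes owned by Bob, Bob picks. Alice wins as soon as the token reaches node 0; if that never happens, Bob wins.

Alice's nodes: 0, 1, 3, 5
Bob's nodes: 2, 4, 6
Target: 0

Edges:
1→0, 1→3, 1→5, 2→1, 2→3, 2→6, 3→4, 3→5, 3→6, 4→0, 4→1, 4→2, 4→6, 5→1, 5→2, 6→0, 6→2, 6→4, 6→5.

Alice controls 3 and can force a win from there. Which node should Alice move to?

5

A0 = {0}
A1: add {1} — 1 (Alice) has 1→0.
A2: add {5} — 5 (Alice) has 5→1.
A3: add {3} — 3 (Alice) has 3→5.
A4 = A3; e.g. 2 (Bob) can still go to 6. Fixed point.
From 3, successor 5 is in the attractor (rank 2); the other successors 4, 6 are not.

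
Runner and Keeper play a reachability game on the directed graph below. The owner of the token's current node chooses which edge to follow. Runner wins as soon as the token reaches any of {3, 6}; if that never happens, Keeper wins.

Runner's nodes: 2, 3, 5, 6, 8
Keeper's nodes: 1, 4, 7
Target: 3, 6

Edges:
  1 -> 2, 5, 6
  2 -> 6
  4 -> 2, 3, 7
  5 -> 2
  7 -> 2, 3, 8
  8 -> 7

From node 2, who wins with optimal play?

A0 = {3, 6}
A1: add {2} — 2 (Runner) has 2→6.
2 ∈ A1, so Runner can force the target.

Runner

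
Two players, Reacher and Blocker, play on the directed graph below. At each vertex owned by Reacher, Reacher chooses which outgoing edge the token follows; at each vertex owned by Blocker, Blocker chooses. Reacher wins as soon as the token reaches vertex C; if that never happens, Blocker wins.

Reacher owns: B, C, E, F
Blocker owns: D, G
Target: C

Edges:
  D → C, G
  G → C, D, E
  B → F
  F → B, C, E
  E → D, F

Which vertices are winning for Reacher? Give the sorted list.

A0 = {C}
A1: add {F} — F (Reacher) has F→C.
A2: add {B, E} — B (Reacher) has B→F; E (Reacher) has E→F.
A3 = A2; e.g. D (Blocker) can still go to G. Fixed point.
Reacher's winning region = {B, C, E, F}.

B, C, E, F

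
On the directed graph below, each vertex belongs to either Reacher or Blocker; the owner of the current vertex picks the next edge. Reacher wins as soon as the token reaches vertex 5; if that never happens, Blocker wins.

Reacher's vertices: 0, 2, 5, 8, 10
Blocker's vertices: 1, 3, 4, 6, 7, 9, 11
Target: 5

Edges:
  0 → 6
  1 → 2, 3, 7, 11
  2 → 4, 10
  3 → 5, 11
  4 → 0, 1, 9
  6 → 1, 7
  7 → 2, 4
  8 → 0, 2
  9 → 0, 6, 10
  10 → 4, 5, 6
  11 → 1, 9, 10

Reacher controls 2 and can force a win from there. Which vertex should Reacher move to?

10

A0 = {5}
A1: add {10} — 10 (Reacher) has 10→5.
A2: add {2} — 2 (Reacher) has 2→10.
A3: add {8} — 8 (Reacher) has 8→2.
A4 = A3; e.g. 0 (Reacher) has no edge into A3. Fixed point.
From 2, successor 10 is in the attractor (rank 1); the other successor 4 is not.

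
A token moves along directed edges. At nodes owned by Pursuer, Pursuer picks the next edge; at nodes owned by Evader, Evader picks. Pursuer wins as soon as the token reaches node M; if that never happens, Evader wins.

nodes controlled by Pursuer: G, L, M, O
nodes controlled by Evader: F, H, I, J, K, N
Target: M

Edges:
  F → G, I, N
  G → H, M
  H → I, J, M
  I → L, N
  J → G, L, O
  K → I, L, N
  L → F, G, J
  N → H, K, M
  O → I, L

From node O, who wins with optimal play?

Pursuer

A0 = {M}
A1: add {G} — G (Pursuer) has G→M.
A2: add {L} — L (Pursuer) has L→G.
A3: add {O} — O (Pursuer) has O→L.
O ∈ A3, so Pursuer can force the target.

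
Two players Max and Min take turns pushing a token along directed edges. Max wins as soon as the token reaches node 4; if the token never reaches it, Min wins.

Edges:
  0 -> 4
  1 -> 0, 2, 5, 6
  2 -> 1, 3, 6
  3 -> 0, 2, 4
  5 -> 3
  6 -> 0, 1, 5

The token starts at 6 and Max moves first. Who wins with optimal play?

Track states (vertex, player-to-move).
A0 = {(4,Max), (4,Min)}
A1: add {(0,Max), (0,Min), (3,Max)}.
A2: add {(1,Max), (5,Min), (6,Max)}.
(6,Max) ∈ A2 ⇒ Max forces the target.

Max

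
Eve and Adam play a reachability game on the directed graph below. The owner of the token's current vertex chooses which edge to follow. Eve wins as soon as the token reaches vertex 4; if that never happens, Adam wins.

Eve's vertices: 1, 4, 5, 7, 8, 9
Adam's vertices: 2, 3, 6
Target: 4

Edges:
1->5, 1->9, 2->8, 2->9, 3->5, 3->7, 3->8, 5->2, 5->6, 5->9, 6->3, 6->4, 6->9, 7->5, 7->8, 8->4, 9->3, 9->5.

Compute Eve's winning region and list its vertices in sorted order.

A0 = {4}
A1: add {8} — 8 (Eve) has 8→4.
A2: add {7} — 7 (Eve) has 7→8.
A3 = A2; e.g. 1 (Eve) has no edge into A2. Fixed point.
Eve's winning region = {4, 7, 8}.

4, 7, 8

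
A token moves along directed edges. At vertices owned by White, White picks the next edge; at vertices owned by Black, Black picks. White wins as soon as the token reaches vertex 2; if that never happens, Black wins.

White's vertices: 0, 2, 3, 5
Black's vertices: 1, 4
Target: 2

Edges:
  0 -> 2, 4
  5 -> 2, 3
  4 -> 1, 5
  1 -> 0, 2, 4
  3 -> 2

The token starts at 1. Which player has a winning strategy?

A0 = {2}
A1: add {0, 3, 5} — 0 (White) has 0→2; 3 (White) has 3→2; 5 (White) has 5→2.
A2 = A1; e.g. 1 (Black) can still go to 4. Fixed point.
1 never enters the attractor, so Black can avoid the target forever.

Black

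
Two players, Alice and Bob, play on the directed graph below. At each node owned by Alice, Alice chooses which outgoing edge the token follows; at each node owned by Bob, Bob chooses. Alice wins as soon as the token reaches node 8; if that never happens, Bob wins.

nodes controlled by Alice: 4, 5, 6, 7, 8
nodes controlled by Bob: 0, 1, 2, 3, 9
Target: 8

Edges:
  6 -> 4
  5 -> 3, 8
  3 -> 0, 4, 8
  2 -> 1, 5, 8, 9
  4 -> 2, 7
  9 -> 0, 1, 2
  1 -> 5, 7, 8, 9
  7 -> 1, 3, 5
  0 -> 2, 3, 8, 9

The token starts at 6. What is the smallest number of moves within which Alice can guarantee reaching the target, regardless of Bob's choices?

A0 = {8}
A1: add {5} — 5 (Alice) has 5→8.
A2: add {7} — 7 (Alice) has 7→5.
A3: add {4} — 4 (Alice) has 4→7.
A4: add {6} — 6 (Alice) has 6→4.
A5 = A4; e.g. 0 (Bob) can still go to 2. Fixed point.
6 enters the attractor at level 4, so Alice can force the target in 4 moves from there.

4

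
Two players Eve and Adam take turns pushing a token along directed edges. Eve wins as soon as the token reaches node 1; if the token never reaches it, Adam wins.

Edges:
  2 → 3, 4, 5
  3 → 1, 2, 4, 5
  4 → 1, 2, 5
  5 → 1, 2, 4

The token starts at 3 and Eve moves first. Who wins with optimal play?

Track states (vertex, player-to-move).
A0 = {(1,Eve), (1,Adam)}
A1: add {(3,Eve), (4,Eve), (5,Eve)}.
(3,Eve) ∈ A1 ⇒ Eve forces the target.

Eve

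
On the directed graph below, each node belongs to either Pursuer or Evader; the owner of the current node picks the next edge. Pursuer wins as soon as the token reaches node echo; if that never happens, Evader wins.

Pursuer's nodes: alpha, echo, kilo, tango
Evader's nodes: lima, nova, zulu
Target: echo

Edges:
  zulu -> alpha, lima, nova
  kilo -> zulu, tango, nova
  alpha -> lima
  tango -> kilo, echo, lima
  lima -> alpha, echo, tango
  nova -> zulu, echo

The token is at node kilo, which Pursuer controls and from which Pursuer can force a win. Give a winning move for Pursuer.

tango

A0 = {echo}
A1: add {tango} — tango (Pursuer) has tango→echo.
A2: add {kilo} — kilo (Pursuer) has kilo→tango.
A3 = A2; e.g. zulu (Evader) can still go to alpha. Fixed point.
From kilo, successor tango is in the attractor (rank 1); the other successors nova, zulu are not.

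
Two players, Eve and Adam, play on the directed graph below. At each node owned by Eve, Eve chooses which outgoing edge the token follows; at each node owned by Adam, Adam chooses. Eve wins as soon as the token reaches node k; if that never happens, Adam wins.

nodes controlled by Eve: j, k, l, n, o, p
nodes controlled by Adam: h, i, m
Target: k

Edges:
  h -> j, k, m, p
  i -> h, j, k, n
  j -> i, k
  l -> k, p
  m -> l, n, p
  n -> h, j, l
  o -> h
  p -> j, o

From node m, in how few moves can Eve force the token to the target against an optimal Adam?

A0 = {k}
A1: add {j, l} — j (Eve) has j→k; l (Eve) has l→k.
A2: add {n, p} — n (Eve) has n→j; p (Eve) has p→j.
A3: add {m} — m (Adam): all of {l, n, p} already in.
m enters the attractor at level 3, so Eve can force the target in 3 moves from there.

3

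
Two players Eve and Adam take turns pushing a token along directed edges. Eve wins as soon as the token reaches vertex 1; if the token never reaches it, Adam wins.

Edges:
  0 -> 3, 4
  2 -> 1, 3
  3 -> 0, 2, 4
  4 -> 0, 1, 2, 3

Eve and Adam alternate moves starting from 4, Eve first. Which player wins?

Track states (vertex, player-to-move).
A0 = {(1,Eve), (1,Adam)}
A1: add {(2,Eve), (4,Eve)}.
(4,Eve) ∈ A1 ⇒ Eve forces the target.

Eve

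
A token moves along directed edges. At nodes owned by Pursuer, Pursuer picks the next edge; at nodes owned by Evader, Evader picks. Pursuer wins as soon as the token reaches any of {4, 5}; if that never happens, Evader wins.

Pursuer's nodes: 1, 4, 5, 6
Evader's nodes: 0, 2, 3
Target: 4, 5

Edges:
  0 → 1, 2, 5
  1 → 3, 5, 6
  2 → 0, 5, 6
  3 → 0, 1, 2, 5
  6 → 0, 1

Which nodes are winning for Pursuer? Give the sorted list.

A0 = {4, 5}
A1: add {1} — 1 (Pursuer) has 1→5.
A2: add {6} — 6 (Pursuer) has 6→1.
A3 = A2; e.g. 0 (Evader) can still go to 2. Fixed point.
Pursuer's winning region = {1, 4, 5, 6}.

1, 4, 5, 6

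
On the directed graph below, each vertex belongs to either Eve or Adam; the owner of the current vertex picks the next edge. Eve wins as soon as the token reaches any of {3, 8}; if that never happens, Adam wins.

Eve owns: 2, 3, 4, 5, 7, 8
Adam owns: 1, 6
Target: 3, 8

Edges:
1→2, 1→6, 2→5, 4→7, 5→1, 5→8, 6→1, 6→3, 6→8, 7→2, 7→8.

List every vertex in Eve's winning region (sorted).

A0 = {3, 8}
A1: add {5, 7} — 5 (Eve) has 5→8; 7 (Eve) has 7→8.
A2: add {2, 4} — 2 (Eve) has 2→5; 4 (Eve) has 4→7.
A3 = A2; e.g. 1 (Adam) can still go to 6. Fixed point.
Eve's winning region = {2, 3, 4, 5, 7, 8}.

2, 3, 4, 5, 7, 8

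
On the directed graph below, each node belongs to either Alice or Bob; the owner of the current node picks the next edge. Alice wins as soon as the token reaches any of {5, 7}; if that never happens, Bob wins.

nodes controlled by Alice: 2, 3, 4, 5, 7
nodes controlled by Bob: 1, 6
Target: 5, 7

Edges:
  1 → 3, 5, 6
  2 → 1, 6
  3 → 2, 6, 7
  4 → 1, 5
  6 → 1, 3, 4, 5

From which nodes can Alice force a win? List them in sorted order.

A0 = {5, 7}
A1: add {3, 4} — 3 (Alice) has 3→7; 4 (Alice) has 4→5.
A2 = A1; e.g. 1 (Bob) can still go to 6. Fixed point.
Alice's winning region = {3, 4, 5, 7}.

3, 4, 5, 7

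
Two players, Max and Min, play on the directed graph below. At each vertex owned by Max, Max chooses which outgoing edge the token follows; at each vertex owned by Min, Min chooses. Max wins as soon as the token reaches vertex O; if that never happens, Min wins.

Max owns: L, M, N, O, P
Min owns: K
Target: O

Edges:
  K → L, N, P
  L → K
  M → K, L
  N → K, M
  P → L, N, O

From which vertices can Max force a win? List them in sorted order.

O, P

A0 = {O}
A1: add {P} — P (Max) has P→O.
A2 = A1; e.g. K (Min) can still go to L. Fixed point.
Max's winning region = {O, P}.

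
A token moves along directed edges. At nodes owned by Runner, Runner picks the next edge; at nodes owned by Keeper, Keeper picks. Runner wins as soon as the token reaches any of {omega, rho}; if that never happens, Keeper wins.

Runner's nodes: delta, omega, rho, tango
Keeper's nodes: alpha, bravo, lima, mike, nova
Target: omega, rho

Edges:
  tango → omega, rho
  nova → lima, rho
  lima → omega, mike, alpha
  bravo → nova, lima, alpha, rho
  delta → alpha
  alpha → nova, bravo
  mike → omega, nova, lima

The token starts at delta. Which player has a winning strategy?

Keeper

A0 = {omega, rho}
A1: add {tango} — tango (Runner) has tango→omega.
A2 = A1; e.g. nova (Keeper) can still go to lima. Fixed point.
delta never enters the attractor, so Keeper can avoid the target forever.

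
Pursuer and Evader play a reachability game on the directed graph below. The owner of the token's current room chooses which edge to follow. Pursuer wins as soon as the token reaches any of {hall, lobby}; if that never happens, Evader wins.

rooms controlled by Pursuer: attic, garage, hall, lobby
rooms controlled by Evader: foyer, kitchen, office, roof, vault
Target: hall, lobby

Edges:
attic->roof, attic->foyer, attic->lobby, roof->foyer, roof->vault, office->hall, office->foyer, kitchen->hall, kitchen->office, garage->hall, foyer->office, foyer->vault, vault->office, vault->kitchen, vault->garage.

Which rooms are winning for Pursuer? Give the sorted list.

A0 = {hall, lobby}
A1: add {attic, garage} — attic (Pursuer) has attic→lobby; garage (Pursuer) has garage→hall.
A2 = A1; e.g. roof (Evader) can still go to foyer. Fixed point.
Pursuer's winning region = {attic, garage, hall, lobby}.

attic, garage, hall, lobby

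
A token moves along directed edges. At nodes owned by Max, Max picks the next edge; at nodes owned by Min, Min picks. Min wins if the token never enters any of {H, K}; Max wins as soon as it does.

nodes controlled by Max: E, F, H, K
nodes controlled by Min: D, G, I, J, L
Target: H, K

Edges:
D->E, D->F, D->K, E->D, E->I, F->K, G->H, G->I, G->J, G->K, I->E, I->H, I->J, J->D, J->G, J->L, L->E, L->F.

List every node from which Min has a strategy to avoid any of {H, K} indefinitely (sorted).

A0 = {H, K}
A1: add {F} — F (Max) has F→K.
A2 = A1; e.g. D (Min) can still go to E. Fixed point.
Max's attractor = {F, H, K}; Min avoids the target exactly from the complement.

D, E, G, I, J, L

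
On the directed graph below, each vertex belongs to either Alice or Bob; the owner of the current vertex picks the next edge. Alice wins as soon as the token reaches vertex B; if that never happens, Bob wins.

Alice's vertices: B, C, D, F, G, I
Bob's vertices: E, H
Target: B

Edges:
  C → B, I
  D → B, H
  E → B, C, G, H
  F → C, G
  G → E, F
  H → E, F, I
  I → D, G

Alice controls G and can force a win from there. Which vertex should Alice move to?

F

A0 = {B}
A1: add {C, D} — C (Alice) has C→B; D (Alice) has D→B.
A2: add {F, I} — F (Alice) has F→C; I (Alice) has I→D.
A3: add {G} — G (Alice) has G→F.
A4 = A3; e.g. E (Bob) can still go to H. Fixed point.
From G, successor F is in the attractor (rank 2); the other successor E is not.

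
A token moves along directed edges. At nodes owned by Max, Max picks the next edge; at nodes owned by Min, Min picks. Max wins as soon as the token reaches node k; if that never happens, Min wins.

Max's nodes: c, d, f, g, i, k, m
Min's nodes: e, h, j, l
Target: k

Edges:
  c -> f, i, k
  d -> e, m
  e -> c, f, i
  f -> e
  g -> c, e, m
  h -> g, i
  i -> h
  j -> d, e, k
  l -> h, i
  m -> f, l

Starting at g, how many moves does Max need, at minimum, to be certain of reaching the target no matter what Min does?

A0 = {k}
A1: add {c} — c (Max) has c→k.
A2: add {g} — g (Max) has g→c.
A3 = A2; e.g. d (Max) has no edge into A2. Fixed point.
g enters the attractor at level 2, so Max can force the target in 2 moves from there.

2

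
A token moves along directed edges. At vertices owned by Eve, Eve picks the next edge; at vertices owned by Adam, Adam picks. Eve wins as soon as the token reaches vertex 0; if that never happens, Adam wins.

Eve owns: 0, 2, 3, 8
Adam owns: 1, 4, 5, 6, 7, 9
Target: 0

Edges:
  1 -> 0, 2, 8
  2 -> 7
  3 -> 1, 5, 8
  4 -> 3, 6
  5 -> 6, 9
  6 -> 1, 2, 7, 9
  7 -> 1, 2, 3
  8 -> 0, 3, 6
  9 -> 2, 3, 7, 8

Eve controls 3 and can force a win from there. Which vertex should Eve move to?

8

A0 = {0}
A1: add {8} — 8 (Eve) has 8→0.
A2: add {3} — 3 (Eve) has 3→8.
A3 = A2; e.g. 1 (Adam) can still go to 2. Fixed point.
From 3, successor 8 is in the attractor (rank 1); the other successors 1, 5 are not.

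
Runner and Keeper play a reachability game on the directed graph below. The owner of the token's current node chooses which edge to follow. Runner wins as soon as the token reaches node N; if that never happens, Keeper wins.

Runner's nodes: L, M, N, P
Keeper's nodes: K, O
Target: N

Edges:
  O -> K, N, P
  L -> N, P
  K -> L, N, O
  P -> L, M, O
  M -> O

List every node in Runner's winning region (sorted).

A0 = {N}
A1: add {L} — L (Runner) has L→N.
A2: add {P} — P (Runner) has P→L.
A3 = A2; e.g. K (Keeper) can still go to O. Fixed point.
Runner's winning region = {L, N, P}.

L, N, P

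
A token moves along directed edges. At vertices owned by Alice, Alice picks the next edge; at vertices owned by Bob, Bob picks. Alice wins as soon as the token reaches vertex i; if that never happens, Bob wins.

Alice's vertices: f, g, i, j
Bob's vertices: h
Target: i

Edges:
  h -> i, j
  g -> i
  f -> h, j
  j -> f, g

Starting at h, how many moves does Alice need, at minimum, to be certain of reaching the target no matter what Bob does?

3

A0 = {i}
A1: add {g} — g (Alice) has g→i.
A2: add {j} — j (Alice) has j→g.
A3: add {f, h} — f (Alice) has f→j; h (Bob): all of {i, j} already in.
A3 = all vertices. Fixed point.
h enters the attractor at level 3, so Alice can force the target in 3 moves from there.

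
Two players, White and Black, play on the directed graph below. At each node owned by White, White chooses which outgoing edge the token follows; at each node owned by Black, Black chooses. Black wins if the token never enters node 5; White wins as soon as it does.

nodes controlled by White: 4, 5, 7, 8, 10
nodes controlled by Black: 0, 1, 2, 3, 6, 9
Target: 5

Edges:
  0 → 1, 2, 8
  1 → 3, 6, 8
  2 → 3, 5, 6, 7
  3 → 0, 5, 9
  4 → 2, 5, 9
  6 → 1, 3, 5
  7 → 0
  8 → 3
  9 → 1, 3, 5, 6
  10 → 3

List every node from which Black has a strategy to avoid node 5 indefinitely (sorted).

0, 1, 2, 3, 6, 7, 8, 9, 10

A0 = {5}
A1: add {4} — 4 (White) has 4→5.
A2 = A1; e.g. 0 (Black) can still go to 1. Fixed point.
White's attractor = {4, 5}; Black avoids the target exactly from the complement.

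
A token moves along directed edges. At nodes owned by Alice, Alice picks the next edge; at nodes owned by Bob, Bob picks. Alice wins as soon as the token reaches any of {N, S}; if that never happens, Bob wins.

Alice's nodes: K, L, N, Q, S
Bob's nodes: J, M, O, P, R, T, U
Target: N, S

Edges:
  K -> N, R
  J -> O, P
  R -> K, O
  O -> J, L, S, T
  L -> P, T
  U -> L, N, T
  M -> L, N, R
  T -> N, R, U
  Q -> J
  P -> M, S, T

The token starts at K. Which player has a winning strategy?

A0 = {N, S}
A1: add {K} — K (Alice) has K→N.
A2 = A1; e.g. J (Bob) can still go to O. Fixed point.
K ∈ A1, so Alice can force the target.

Alice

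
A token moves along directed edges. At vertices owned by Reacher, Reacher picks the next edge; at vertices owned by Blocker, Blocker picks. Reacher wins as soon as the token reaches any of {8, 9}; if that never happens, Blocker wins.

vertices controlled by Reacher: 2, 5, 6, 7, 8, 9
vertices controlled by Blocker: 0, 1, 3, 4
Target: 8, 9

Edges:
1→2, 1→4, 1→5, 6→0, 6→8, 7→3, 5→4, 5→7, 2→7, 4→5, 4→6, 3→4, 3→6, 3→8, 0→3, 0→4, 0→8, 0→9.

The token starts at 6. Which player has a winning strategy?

A0 = {8, 9}
A1: add {6} — 6 (Reacher) has 6→8.
A2 = A1; e.g. 0 (Blocker) can still go to 3. Fixed point.
6 ∈ A1, so Reacher can force the target.

Reacher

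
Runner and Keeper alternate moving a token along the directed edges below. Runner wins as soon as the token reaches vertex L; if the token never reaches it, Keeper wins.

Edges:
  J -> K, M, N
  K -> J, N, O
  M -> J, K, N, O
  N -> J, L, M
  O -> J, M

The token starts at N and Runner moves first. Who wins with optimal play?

Track states (vertex, player-to-move).
A0 = {(L,Runner), (L,Keeper)}
A1: add {(N,Runner)}.
(N,Runner) ∈ A1 ⇒ Runner forces the target.

Runner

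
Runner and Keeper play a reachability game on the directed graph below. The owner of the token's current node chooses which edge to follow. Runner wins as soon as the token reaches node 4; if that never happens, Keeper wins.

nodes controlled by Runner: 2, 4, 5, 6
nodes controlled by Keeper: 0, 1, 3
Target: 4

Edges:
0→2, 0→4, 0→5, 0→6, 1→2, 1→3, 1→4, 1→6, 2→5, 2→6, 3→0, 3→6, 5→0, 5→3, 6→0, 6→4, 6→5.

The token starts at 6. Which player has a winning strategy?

Runner

A0 = {4}
A1: add {6} — 6 (Runner) has 6→4.
6 ∈ A1, so Runner can force the target.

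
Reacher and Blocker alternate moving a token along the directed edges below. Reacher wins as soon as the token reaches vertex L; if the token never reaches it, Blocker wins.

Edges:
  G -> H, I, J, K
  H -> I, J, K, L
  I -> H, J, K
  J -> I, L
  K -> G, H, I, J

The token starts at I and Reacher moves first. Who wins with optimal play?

Blocker

Track states (vertex, player-to-move).
A0 = {(L,Reacher), (L,Blocker)}
A1: add {(H,Reacher), (J,Reacher)}.
A2 = A1; e.g. (G,Reacher) stays out. (I,Reacher) never enters ⇒ Blocker avoids the target.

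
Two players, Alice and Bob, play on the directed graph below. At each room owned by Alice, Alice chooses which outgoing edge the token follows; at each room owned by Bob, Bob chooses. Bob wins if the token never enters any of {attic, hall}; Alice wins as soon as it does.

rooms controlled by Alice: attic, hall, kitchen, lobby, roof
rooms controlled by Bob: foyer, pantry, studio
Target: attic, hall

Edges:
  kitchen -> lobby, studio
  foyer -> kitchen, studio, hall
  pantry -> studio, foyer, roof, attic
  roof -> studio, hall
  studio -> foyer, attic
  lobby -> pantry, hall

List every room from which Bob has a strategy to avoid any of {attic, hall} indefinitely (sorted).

A0 = {attic, hall}
A1: add {lobby, roof} — lobby (Alice) has lobby→hall; roof (Alice) has roof→hall.
A2: add {kitchen} — kitchen (Alice) has kitchen→lobby.
A3 = A2; e.g. pantry (Bob) can still go to studio. Fixed point.
Alice's attractor = {attic, hall, kitchen, lobby, roof}; Bob avoids the target exactly from the complement.

foyer, pantry, studio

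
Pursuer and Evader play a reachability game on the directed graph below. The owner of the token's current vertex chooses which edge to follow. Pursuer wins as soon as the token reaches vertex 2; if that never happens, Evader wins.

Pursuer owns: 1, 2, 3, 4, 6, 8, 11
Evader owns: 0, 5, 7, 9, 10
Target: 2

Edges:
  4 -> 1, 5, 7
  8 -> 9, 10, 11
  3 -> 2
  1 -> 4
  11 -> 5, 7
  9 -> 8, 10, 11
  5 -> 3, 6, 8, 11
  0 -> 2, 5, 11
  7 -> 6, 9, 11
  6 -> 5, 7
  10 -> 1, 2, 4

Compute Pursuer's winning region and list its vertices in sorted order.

2, 3

A0 = {2}
A1: add {3} — 3 (Pursuer) has 3→2.
A2 = A1; e.g. 0 (Evader) can still go to 5. Fixed point.
Pursuer's winning region = {2, 3}.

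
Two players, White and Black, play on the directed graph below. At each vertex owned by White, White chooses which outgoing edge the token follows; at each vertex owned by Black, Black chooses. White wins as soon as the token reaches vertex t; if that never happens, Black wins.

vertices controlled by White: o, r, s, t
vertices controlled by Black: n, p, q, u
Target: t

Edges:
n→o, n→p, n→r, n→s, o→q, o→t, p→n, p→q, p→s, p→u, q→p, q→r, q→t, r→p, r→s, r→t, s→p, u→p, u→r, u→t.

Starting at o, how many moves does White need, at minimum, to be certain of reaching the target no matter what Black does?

A0 = {t}
A1: add {o, r} — o (White) has o→t; r (White) has r→t.
A2 = A1; e.g. n (Black) can still go to p. Fixed point.
o enters the attractor at level 1, so White can force the target in 1 move from there.

1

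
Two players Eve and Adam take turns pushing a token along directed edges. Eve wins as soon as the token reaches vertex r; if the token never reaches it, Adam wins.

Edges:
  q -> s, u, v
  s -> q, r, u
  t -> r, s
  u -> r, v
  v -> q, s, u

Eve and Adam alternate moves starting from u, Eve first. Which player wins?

Track states (vertex, player-to-move).
A0 = {(r,Eve), (r,Adam)}
A1: add {(s,Eve), (t,Eve), (u,Eve)}.
(u,Eve) ∈ A1 ⇒ Eve forces the target.

Eve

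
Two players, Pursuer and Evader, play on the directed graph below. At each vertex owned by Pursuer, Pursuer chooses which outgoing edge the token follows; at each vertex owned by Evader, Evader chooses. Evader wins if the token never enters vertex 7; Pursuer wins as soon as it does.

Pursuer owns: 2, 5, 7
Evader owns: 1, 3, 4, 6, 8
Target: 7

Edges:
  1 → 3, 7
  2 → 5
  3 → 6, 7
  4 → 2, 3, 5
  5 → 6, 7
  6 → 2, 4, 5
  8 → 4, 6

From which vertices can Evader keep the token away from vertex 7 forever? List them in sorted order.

1, 3, 4, 6, 8

A0 = {7}
A1: add {5} — 5 (Pursuer) has 5→7.
A2: add {2} — 2 (Pursuer) has 2→5.
A3 = A2; e.g. 1 (Evader) can still go to 3. Fixed point.
Pursuer's attractor = {2, 5, 7}; Evader avoids the target exactly from the complement.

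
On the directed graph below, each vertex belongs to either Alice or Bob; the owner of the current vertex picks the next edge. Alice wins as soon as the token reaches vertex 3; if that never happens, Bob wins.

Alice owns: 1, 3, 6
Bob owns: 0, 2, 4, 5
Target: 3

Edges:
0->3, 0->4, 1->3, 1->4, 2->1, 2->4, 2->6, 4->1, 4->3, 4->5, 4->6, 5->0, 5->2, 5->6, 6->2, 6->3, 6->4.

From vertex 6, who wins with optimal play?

A0 = {3}
A1: add {1, 6} — 1 (Alice) has 1→3; 6 (Alice) has 6→3.
A2 = A1; e.g. 0 (Bob) can still go to 4. Fixed point.
6 ∈ A1, so Alice can force the target.

Alice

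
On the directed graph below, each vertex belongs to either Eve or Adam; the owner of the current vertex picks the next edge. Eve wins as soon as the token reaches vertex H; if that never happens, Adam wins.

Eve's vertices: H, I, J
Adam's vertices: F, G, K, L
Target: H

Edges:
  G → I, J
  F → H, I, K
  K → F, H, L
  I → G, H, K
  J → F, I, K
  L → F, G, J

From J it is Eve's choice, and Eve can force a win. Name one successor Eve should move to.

I

A0 = {H}
A1: add {I} — I (Eve) has I→H.
A2: add {J} — J (Eve) has J→I.
A3: add {G} — G (Adam): all of {I, J} already in.
A4 = A3; e.g. F (Adam) can still go to K. Fixed point.
From J, successor I is in the attractor (rank 1); the other successors F, K are not.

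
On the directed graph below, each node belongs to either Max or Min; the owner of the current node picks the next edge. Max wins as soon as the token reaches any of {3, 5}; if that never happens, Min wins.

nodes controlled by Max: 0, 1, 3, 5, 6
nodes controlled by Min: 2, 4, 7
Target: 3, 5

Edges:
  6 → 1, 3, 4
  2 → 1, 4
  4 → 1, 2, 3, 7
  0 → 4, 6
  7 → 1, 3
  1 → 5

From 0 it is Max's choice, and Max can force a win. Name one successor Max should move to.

6

A0 = {3, 5}
A1: add {1, 6} — 1 (Max) has 1→5; 6 (Max) has 6→3.
A2: add {0, 7} — 0 (Max) has 0→6; 7 (Min): all of {1, 3} already in.
A3 = A2; e.g. 2 (Min) can still go to 4. Fixed point.
From 0, successor 6 is in the attractor (rank 1); the other successor 4 is not.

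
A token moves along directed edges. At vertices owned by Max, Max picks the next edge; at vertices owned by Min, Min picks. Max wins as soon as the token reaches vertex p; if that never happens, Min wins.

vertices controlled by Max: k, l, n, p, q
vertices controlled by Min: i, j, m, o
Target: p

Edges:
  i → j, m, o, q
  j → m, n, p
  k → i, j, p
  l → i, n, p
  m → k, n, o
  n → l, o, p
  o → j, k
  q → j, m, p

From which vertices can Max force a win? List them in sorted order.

k, l, n, p, q

A0 = {p}
A1: add {k, l, n, q} — k (Max) has k→p; l (Max) has l→p; n (Max) has n→p; q (Max) has q→p.
A2 = A1; e.g. i (Min) can still go to j. Fixed point.
Max's winning region = {k, l, n, p, q}.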